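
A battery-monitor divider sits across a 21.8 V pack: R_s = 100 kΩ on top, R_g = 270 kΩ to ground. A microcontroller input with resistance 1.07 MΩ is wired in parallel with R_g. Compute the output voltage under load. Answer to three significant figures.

V_out ≈ 14.9 V

The load sits in parallel with R_g: R_g‖R_L = (270 × 1070) / (270 + 1070) = 215.6 kΩ.
V_out = 21.8 × 215.6 / (100 + 215.6) = 21.8 × 215.6/315.6 = 14.9 V.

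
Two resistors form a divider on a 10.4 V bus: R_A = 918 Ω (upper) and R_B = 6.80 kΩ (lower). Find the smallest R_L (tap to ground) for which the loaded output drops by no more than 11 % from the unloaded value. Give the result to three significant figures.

Output resistance R_th = R_A‖R_B = (918 × 6800)/7718 = 808.8 Ω.
The fractional drop is R_th/(R_th + R_L); requiring this ≤ 0.110 gives R_L ≥ R_th(1/0.110 − 1) = 808.8 × 8.091 = 6.54 kΩ.

R_L(min) ≈ 6.54 kΩ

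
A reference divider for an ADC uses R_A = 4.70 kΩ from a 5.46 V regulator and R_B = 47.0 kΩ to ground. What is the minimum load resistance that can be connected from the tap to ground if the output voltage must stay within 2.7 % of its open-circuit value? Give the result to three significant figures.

R_L(min) ≈ 154 kΩ

Output resistance R_th = R_A‖R_B = (4.70 × 47.0)/51.70 = 4.273 kΩ.
The fractional drop is R_th/(R_th + R_L); requiring this ≤ 0.0270 gives R_L ≥ R_th(1/0.0270 − 1) = 4.273 × 36.04 = 154 kΩ.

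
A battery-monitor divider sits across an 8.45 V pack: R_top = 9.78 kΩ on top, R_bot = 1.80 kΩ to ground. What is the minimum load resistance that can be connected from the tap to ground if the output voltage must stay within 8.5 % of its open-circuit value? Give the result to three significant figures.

Output resistance R_th = R_top‖R_bot = (9.78 × 1.80)/11.58 = 1.520 kΩ.
The fractional drop is R_th/(R_th + R_L); requiring this ≤ 0.0850 gives R_L ≥ R_th(1/0.0850 − 1) = 1.520 × 10.76 = 16.4 kΩ.

R_L(min) ≈ 16.4 kΩ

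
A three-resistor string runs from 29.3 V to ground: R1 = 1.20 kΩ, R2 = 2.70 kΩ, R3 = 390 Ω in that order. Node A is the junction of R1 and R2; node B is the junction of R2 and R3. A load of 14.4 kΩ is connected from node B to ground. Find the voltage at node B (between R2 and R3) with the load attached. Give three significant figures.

At node B, R3 is in parallel with the load: R3‖R_L = 379.7 Ω.
Below node A the resistance is R2 + (R3‖R_L) = 3080 Ω, so V_A = 29.3 × 3080/4280 = 21.08 V.
Then V_B = V_A × (R3‖R_L)/(R2 + R3‖R_L) = 21.08 × 379.7/3080 = 2.60 V.

V ≈ 2.60 V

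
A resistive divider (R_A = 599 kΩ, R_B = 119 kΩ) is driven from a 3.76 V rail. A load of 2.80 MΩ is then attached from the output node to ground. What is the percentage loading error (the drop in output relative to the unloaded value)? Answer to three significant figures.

3.42 %

The divider's output (Thévenin) resistance is R_A‖R_B = 99.28 kΩ.
Fractional drop under load = R_th/(R_th + R_L) = 99.28 / (99.28 + 2800) = 0.03424.
So the output falls by 3.42 %.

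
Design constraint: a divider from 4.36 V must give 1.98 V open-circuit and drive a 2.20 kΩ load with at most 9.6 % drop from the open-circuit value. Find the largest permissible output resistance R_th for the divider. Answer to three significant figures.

R_th ≤ 234 Ω

Loading drop = R_th/(R_th + R_L) ≤ 0.0960, so R_th ≤ R_L · ε/(1−ε) = 2.20 kΩ × 0.0960/0.9040 = 234 Ω.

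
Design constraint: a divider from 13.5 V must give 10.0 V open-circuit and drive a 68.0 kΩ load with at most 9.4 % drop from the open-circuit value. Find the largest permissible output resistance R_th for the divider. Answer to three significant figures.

R_th ≤ 7.06 kΩ

Loading drop = R_th/(R_th + R_L) ≤ 0.0940, so R_th ≤ R_L · ε/(1−ε) = 68.0 kΩ × 0.0940/0.9060 = 7.06 kΩ.
(Any R1, R2 with R2/(R1+R2) = 0.741 and R1‖R2 ≤ 7.06 kΩ will meet the spec.)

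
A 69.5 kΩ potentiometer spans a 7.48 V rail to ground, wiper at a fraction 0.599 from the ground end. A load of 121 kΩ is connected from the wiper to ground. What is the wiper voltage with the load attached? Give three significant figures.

The wiper splits the pot into (1−α)R = 27.87 kΩ above and αR = 41.63 kΩ below.
Lower section ‖ load = 30.97 kΩ.
V_wiper = 7.48 × 30.97/(27.87 + 30.97) = 3.94 V.

V ≈ 3.94 V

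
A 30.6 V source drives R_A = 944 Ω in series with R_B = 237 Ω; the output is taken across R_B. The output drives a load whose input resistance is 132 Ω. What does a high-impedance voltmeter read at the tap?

V_out ≈ 2.52 V

The load sits in parallel with R_B: R_B‖R_L = (237 × 132) / (237 + 132) = 84.78 Ω.
V_out = 30.6 × 84.78 / (944 + 84.78) = 30.6 × 84.78/1029 = 2.52 V.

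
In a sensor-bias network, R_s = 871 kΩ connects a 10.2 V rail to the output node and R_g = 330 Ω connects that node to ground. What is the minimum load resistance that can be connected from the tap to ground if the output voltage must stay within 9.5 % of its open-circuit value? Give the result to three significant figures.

R_L(min) ≈ 3.14 kΩ

Output resistance R_th = R_s‖R_g = (871000 × 330)/871300 = 329.9 Ω.
The fractional drop is R_th/(R_th + R_L); requiring this ≤ 0.0950 gives R_L ≥ R_th(1/0.0950 − 1) = 329.9 × 9.526 = 3.14 kΩ.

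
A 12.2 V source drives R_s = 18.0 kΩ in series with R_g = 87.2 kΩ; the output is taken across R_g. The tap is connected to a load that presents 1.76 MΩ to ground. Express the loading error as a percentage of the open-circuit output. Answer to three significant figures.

The divider's output (Thévenin) resistance is R_s‖R_g = 14.92 kΩ.
Fractional drop under load = R_th/(R_th + R_L) = 14.92 / (14.92 + 1760) = 0.008406.
So the output falls by 0.841 %.

0.841 %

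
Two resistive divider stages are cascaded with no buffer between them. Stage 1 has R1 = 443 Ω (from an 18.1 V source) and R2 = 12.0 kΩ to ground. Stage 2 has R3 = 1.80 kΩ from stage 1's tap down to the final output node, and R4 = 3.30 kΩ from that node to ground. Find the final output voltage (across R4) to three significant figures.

Stage 2 presents R3+R4 = 5100 Ω as a load on stage 1's tap.
Stage 1's lower leg becomes R2‖(R3+R4) = 3579 Ω, so V_mid = 18.1 × 3579/4022 = 16.11 V.
Stage 2 is itself unloaded: V_out = V_mid × R4/(R3+R4) = 16.11 × 3300/5100 = 10.4 V.

V_out ≈ 10.4 V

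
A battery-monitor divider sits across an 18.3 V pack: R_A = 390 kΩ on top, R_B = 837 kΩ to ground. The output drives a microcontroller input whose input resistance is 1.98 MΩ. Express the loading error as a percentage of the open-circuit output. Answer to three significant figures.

11.8 %

Unloaded V = 18.3 × 837/1227 = 12.483 V.
Loaded: R_B‖R_L = 588.3 kΩ, giving V = 18.3 × 588.3/978.3 = 11.005 V.
Drop = (12.483 − 11.005) / 12.483 = 11.8 %.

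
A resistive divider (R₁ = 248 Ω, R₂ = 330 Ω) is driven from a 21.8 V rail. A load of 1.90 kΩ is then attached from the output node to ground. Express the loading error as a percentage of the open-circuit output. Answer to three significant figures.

6.94 %

The divider's output (Thévenin) resistance is R₁‖R₂ = 141.6 Ω.
Fractional drop under load = R_th/(R_th + R_L) = 141.6 / (141.6 + 1900) = 0.06935.
So the output falls by 6.94 %.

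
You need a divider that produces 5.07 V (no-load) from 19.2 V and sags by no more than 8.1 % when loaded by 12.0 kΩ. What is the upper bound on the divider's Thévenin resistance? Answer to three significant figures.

Loading drop = R_th/(R_th + R_L) ≤ 0.0810, so R_th ≤ R_L · ε/(1−ε) = 12.0 kΩ × 0.0810/0.9190 = 1.06 kΩ.
(Any R1, R2 with R2/(R1+R2) = 0.264 and R1‖R2 ≤ 1.06 kΩ will meet the spec.)

R_th ≤ 1.06 kΩ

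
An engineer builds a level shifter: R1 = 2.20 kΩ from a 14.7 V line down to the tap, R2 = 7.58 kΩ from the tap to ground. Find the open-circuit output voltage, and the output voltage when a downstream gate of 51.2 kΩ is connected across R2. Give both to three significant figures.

Unloaded: 11.4 V; loaded: 11.0 V

Open-circuit: V = 14.7 × 7.58/(2.20 + 7.58) = 11.4 V.
With the load, R2 becomes R2‖R_L = 6.603 kΩ, so V = 14.7 × 6.603/8.803 = 11.0 V.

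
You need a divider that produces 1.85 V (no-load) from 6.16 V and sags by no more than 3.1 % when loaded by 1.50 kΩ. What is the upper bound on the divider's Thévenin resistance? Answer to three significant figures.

Loading drop = R_th/(R_th + R_L) ≤ 0.0310, so R_th ≤ R_L · ε/(1−ε) = 1.50 kΩ × 0.0310/0.9690 = 48.0 Ω.
(Any R1, R2 with R2/(R1+R2) = 0.300 and R1‖R2 ≤ 48.0 Ω will meet the spec.)

R_th ≤ 48.0 Ω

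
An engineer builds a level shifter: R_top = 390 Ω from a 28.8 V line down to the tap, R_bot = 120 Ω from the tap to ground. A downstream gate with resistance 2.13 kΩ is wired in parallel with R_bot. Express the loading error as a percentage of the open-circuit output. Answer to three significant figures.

The divider's output (Thévenin) resistance is R_top‖R_bot = 91.76 Ω.
Fractional drop under load = R_th/(R_th + R_L) = 91.76 / (91.76 + 2130) = 0.04130.
So the output falls by 4.13 %.

4.13 %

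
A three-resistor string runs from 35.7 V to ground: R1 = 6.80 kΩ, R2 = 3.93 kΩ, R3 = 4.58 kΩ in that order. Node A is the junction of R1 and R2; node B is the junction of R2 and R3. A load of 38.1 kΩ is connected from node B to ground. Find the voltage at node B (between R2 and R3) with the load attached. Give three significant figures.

V ≈ 9.85 V

At node B, R3 is in parallel with the load: R3‖R_L = 4.089 kΩ.
Below node A the resistance is R2 + (R3‖R_L) = 8.019 kΩ, so V_A = 35.7 × 8.019/14.82 = 19.32 V.
Then V_B = V_A × (R3‖R_L)/(R2 + R3‖R_L) = 19.32 × 4.089/8.019 = 9.85 V.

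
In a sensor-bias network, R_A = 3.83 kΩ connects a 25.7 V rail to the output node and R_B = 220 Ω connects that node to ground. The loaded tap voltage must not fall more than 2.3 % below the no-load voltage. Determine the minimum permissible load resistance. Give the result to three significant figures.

R_L(min) ≈ 8.84 kΩ

Output resistance R_th = R_A‖R_B = (3830 × 220)/4050 = 208.0 Ω.
The fractional drop is R_th/(R_th + R_L); requiring this ≤ 0.0230 gives R_L ≥ R_th(1/0.0230 − 1) = 208.0 × 42.48 = 8.84 kΩ.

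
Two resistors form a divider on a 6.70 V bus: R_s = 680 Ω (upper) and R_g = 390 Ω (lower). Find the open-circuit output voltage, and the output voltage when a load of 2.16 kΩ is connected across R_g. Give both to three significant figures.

Unloaded: 2.44 V; loaded: 2.19 V

Open-circuit: V = 6.70 × 390/(680 + 390) = 2.44 V.
With the load, R_g becomes R_g‖R_L = 330.4 Ω, so V = 6.70 × 330.4/1010 = 2.19 V.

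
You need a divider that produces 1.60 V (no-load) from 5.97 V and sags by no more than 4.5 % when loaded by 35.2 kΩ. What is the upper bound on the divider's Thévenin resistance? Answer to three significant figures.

Loading drop = R_th/(R_th + R_L) ≤ 0.0450, so R_th ≤ R_L · ε/(1−ε) = 35.2 kΩ × 0.0450/0.9550 = 1.66 kΩ.

R_th ≤ 1.66 kΩ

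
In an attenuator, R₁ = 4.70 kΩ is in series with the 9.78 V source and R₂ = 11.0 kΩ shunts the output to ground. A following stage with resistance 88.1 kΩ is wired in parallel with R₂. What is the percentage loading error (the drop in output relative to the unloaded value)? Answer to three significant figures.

The divider's output (Thévenin) resistance is R₁‖R₂ = 3.293 kΩ.
Fractional drop under load = R_th/(R_th + R_L) = 3.293 / (3.293 + 88.1) = 0.03603.
So the output falls by 3.60 %.

3.60 %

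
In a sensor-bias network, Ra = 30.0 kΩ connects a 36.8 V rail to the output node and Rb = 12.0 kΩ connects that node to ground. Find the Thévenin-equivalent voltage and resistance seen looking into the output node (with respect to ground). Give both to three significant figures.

V_th = 10.5 V, R_th = 8.57 kΩ

V_th is the open-circuit tap voltage: 36.8 × 12.0/(30.0 + 12.0) = 10.5 V.
With the supply zeroed, Ra and Rb appear in parallel from the tap: R_th = Ra‖Rb = (30.0 × 12.0)/42.00 = 8.57 kΩ.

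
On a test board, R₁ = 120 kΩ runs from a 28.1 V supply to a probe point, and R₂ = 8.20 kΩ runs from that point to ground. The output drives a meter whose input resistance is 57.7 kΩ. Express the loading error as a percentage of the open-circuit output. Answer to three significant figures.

Unloaded V = 28.1 × 8.20/128.2 = 1.7973 V.
Loaded: R₂‖R_L = 7.180 kΩ, giving V = 28.1 × 7.180/127.2 = 1.5863 V.
Drop = (1.7973 − 1.5863) / 1.7973 = 11.7 %.

11.7 %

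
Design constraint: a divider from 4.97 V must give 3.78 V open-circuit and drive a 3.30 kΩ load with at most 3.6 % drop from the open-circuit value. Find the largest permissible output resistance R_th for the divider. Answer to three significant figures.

R_th ≤ 123 Ω

Loading drop = R_th/(R_th + R_L) ≤ 0.0360, so R_th ≤ R_L · ε/(1−ε) = 3.30 kΩ × 0.0360/0.9640 = 123 Ω.
(Any R1, R2 with R2/(R1+R2) = 0.761 and R1‖R2 ≤ 123 Ω will meet the spec.)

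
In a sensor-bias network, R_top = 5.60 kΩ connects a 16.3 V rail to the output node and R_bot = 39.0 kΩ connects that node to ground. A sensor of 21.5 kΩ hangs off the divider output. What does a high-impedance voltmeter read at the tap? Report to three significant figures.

The load sits in parallel with R_bot: R_bot‖R_L = (39.0 × 21.5) / (39.0 + 21.5) = 13.86 kΩ.
V_out = 16.3 × 13.86 / (5.60 + 13.86) = 16.3 × 13.86/19.46 = 11.6 V.

V_out ≈ 11.6 V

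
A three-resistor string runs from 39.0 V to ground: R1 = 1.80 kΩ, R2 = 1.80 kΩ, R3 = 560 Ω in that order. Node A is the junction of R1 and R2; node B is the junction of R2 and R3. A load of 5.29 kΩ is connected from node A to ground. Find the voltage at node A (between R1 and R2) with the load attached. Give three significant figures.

V ≈ 18.5 V

Below node A the series string R2+R3 = 2360 Ω sits in parallel with the 5290 Ω load: 1632 Ω.
V_A = 39.0 × 1632/(1800 + 1632) = 18.5 V.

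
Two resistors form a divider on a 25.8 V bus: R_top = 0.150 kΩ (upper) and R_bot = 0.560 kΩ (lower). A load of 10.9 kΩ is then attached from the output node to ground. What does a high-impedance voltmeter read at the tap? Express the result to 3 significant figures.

The load sits in parallel with R_bot: R_bot‖R_L = (560 × 10900) / (560 + 10900) = 532.6 Ω.
V_out = 25.8 × 532.6 / (150 + 532.6) = 25.8 × 532.6/682.6 = 20.1 V.

V_out ≈ 20.1 V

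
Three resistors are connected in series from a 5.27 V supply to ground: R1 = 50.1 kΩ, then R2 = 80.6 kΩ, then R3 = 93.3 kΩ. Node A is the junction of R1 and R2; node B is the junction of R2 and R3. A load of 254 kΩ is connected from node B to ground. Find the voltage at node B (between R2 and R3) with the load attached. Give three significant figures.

At node B, R3 is in parallel with the load: R3‖R_L = 68.24 kΩ.
Below node A the resistance is R2 + (R3‖R_L) = 148.8 kΩ, so V_A = 5.27 × 148.8/198.9 = 3.943 V.
Then V_B = V_A × (R3‖R_L)/(R2 + R3‖R_L) = 3.943 × 68.24/148.8 = 1.81 V.

V ≈ 1.81 V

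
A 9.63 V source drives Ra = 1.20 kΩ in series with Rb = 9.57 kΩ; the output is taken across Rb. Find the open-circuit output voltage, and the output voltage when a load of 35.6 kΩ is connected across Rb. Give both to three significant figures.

Open-circuit: V = 9.63 × 9.57/(1.20 + 9.57) = 8.56 V.
With the load, Rb becomes Rb‖R_L = 7.542 kΩ, so V = 9.63 × 7.542/8.742 = 8.31 V.

Unloaded: 8.56 V; loaded: 8.31 V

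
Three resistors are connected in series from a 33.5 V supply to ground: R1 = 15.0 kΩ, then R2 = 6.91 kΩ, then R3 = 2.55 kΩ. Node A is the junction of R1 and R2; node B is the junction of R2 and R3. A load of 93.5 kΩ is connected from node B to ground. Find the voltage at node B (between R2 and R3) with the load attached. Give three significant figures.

V ≈ 3.41 V

At node B, R3 is in parallel with the load: R3‖R_L = 2.482 kΩ.
Below node A the resistance is R2 + (R3‖R_L) = 9.392 kΩ, so V_A = 33.5 × 9.392/24.39 = 12.90 V.
Then V_B = V_A × (R3‖R_L)/(R2 + R3‖R_L) = 12.90 × 2.482/9.392 = 3.41 V.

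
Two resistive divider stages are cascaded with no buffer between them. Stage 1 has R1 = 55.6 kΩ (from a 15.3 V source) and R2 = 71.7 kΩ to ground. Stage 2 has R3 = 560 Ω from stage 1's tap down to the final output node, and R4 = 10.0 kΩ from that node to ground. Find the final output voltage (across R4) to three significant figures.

V_out ≈ 2.06 V

Stage 2 presents R3+R4 = 10560 Ω as a load on stage 1's tap.
Stage 1's lower leg becomes R2‖(R3+R4) = 9204 Ω, so V_mid = 15.3 × 9204/64800 = 2.173 V.
Stage 2 is itself unloaded: V_out = V_mid × R4/(R3+R4) = 2.173 × 10000/10560 = 2.06 V.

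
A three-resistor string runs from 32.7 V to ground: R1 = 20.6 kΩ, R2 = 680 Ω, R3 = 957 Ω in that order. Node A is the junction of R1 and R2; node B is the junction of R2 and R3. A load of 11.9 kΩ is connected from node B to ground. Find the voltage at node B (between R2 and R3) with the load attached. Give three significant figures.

V ≈ 1.31 V

At node B, R3 is in parallel with the load: R3‖R_L = 885.8 Ω.
Below node A the resistance is R2 + (R3‖R_L) = 1566 Ω, so V_A = 32.7 × 1566/22170 = 2.310 V.
Then V_B = V_A × (R3‖R_L)/(R2 + R3‖R_L) = 2.310 × 885.8/1566 = 1.31 V.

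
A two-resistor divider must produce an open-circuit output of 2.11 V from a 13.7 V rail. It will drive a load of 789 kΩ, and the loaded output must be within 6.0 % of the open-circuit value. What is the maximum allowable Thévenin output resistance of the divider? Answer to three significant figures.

Loading drop = R_th/(R_th + R_L) ≤ 0.0600, so R_th ≤ R_L · ε/(1−ε) = 789 kΩ × 0.0600/0.9400 = 50.4 kΩ.

R_th ≤ 50.4 kΩ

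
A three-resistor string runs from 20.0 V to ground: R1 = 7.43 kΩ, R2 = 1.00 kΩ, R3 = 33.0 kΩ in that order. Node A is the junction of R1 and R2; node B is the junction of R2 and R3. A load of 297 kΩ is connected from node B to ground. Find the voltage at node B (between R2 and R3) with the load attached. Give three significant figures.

At node B, R3 is in parallel with the load: R3‖R_L = 29.70 kΩ.
Below node A the resistance is R2 + (R3‖R_L) = 30.70 kΩ, so V_A = 20.0 × 30.70/38.13 = 16.10 V.
Then V_B = V_A × (R3‖R_L)/(R2 + R3‖R_L) = 16.10 × 29.70/30.70 = 15.6 V.

V ≈ 15.6 V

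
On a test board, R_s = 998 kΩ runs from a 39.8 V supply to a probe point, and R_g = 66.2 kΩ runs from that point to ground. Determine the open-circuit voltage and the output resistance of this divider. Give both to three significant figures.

V_th = 2.48 V, R_th = 62.1 kΩ

V_th is the open-circuit tap voltage: 39.8 × 66.2/(998 + 66.2) = 2.48 V.
With the supply zeroed, R_s and R_g appear in parallel from the tap: R_th = R_s‖R_g = (998 × 66.2)/1064 = 62.1 kΩ.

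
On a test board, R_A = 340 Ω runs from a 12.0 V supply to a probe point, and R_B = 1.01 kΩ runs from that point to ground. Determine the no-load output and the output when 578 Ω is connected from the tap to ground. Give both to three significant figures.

Open-circuit: V = 12.0 × 1010/(340 + 1010) = 8.98 V.
With the load, R_B becomes R_B‖R_L = 367.6 Ω, so V = 12.0 × 367.6/707.6 = 6.23 V.

Unloaded: 8.98 V; loaded: 6.23 V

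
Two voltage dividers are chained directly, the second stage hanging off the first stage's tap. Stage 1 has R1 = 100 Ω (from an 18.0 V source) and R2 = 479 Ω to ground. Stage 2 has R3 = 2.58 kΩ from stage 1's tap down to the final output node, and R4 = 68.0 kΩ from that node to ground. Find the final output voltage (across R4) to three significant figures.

V_out ≈ 14.3 V

Stage 2 presents R3+R4 = 70580 Ω as a load on stage 1's tap.
Stage 1's lower leg becomes R2‖(R3+R4) = 475.8 Ω, so V_mid = 18.0 × 475.8/575.8 = 14.87 V.
Stage 2 is itself unloaded: V_out = V_mid × R4/(R3+R4) = 14.87 × 68000/70580 = 14.3 V.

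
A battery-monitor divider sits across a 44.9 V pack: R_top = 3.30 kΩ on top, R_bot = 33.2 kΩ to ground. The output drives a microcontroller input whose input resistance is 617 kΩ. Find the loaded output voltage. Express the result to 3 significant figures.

V_out ≈ 40.6 V

The load sits in parallel with R_bot: R_bot‖R_L = (33.2 × 617) / (33.2 + 617) = 31.50 kΩ.
V_out = 44.9 × 31.50 / (3.30 + 31.50) = 44.9 × 31.50/34.80 = 40.6 V.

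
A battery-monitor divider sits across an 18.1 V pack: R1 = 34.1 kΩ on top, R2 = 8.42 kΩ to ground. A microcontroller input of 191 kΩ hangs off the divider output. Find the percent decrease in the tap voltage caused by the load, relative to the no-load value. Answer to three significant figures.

The divider's output (Thévenin) resistance is R1‖R2 = 6.753 kΩ.
Fractional drop under load = R_th/(R_th + R_L) = 6.753 / (6.753 + 191) = 0.03415.
So the output falls by 3.41 %.

3.41 %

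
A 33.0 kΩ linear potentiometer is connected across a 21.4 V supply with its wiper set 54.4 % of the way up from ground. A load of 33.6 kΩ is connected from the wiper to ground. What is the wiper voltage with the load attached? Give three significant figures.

V ≈ 9.36 V

The wiper splits the pot into (1−α)R = 15.05 kΩ above and αR = 17.95 kΩ below.
Lower section ‖ load = 11.70 kΩ.
V_wiper = 21.4 × 11.70/(15.05 + 11.70) = 9.36 V.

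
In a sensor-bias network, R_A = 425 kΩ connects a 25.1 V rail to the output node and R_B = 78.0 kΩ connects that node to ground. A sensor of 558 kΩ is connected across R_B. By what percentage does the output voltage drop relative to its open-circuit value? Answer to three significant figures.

The divider's output (Thévenin) resistance is R_A‖R_B = 65.90 kΩ.
Fractional drop under load = R_th/(R_th + R_L) = 65.90 / (65.90 + 558) = 0.1056.
So the output falls by 10.6 %.

10.6 %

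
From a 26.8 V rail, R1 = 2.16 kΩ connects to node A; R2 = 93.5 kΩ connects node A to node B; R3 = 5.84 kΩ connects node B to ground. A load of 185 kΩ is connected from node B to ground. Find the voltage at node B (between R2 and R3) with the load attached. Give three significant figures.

At node B, R3 is in parallel with the load: R3‖R_L = 5.661 kΩ.
Below node A the resistance is R2 + (R3‖R_L) = 99.16 kΩ, so V_A = 26.8 × 99.16/101.3 = 26.23 V.
Then V_B = V_A × (R3‖R_L)/(R2 + R3‖R_L) = 26.23 × 5.661/99.16 = 1.50 V.

V ≈ 1.50 V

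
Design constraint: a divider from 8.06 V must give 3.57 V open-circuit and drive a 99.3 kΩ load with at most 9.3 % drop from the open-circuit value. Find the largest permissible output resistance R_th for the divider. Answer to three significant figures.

R_th ≤ 10.2 kΩ

Loading drop = R_th/(R_th + R_L) ≤ 0.0930, so R_th ≤ R_L · ε/(1−ε) = 99.3 kΩ × 0.0930/0.9070 = 10.2 kΩ.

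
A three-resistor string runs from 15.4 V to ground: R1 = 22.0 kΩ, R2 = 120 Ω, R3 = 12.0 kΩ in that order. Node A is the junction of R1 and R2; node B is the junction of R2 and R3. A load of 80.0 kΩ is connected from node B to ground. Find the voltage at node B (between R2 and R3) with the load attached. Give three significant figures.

V ≈ 4.94 V

At node B, R3 is in parallel with the load: R3‖R_L = 10430 Ω.
Below node A the resistance is R2 + (R3‖R_L) = 10550 Ω, so V_A = 15.4 × 10550/32550 = 4.993 V.
Then V_B = V_A × (R3‖R_L)/(R2 + R3‖R_L) = 4.993 × 10430/10550 = 4.94 V.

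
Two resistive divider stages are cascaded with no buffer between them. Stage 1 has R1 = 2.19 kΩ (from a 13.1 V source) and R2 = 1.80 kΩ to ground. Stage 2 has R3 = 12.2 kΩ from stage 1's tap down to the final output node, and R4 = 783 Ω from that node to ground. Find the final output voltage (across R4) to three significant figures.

Stage 2 presents R3+R4 = 12980 Ω as a load on stage 1's tap.
Stage 1's lower leg becomes R2‖(R3+R4) = 1581 Ω, so V_mid = 13.1 × 1581/3771 = 5.492 V.
Stage 2 is itself unloaded: V_out = V_mid × R4/(R3+R4) = 5.492 × 783/12980 = 0.331 V.

V_out ≈ 0.331 V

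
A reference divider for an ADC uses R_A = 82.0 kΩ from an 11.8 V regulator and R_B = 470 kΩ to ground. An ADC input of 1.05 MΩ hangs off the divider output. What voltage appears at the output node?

The load sits in parallel with R_B: R_B‖R_L = (470 × 1050) / (470 + 1050) = 324.7 kΩ.
V_out = 11.8 × 324.7 / (82.0 + 324.7) = 11.8 × 324.7/406.7 = 9.42 V.

V_out ≈ 9.42 V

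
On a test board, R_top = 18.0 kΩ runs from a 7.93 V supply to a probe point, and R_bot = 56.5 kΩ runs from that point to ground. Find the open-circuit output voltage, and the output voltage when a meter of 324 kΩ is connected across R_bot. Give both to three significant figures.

Unloaded: 6.01 V; loaded: 5.77 V

Open-circuit: V = 7.93 × 56.5/(18.0 + 56.5) = 6.01 V.
With the load, R_bot becomes R_bot‖R_L = 48.11 kΩ, so V = 7.93 × 48.11/66.11 = 5.77 V.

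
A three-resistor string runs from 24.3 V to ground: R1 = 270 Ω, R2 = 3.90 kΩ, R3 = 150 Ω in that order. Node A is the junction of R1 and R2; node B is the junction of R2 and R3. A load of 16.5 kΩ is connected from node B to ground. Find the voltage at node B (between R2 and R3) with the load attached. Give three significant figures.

At node B, R3 is in parallel with the load: R3‖R_L = 148.6 Ω.
Below node A the resistance is R2 + (R3‖R_L) = 4049 Ω, so V_A = 24.3 × 4049/4319 = 22.78 V.
Then V_B = V_A × (R3‖R_L)/(R2 + R3‖R_L) = 22.78 × 148.6/4049 = 0.836 V.

V ≈ 0.836 V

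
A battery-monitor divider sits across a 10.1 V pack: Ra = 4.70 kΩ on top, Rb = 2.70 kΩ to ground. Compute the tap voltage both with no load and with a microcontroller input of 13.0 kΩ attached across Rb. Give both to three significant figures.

Open-circuit: V = 10.1 × 2.70/(4.70 + 2.70) = 3.69 V.
With the load, Rb becomes Rb‖R_L = 2.236 kΩ, so V = 10.1 × 2.236/6.936 = 3.26 V.

Unloaded: 3.69 V; loaded: 3.26 V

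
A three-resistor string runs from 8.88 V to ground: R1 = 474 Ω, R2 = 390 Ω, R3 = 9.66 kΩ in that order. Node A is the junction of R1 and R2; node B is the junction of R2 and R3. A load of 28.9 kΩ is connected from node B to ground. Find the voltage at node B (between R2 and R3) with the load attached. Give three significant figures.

At node B, R3 is in parallel with the load: R3‖R_L = 7240 Ω.
Below node A the resistance is R2 + (R3‖R_L) = 7630 Ω, so V_A = 8.88 × 7630/8104 = 8.361 V.
Then V_B = V_A × (R3‖R_L)/(R2 + R3‖R_L) = 8.361 × 7240/7630 = 7.93 V.

V ≈ 7.93 V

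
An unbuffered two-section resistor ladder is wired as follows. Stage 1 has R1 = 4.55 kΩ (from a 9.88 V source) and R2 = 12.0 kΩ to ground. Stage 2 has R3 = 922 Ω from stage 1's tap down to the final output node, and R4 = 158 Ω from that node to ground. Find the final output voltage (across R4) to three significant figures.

V_out ≈ 0.258 V

Stage 2 presents R3+R4 = 1080 Ω as a load on stage 1's tap.
Stage 1's lower leg becomes R2‖(R3+R4) = 990.8 Ω, so V_mid = 9.88 × 990.8/5541 = 1.767 V.
Stage 2 is itself unloaded: V_out = V_mid × R4/(R3+R4) = 1.767 × 158/1080 = 0.258 V.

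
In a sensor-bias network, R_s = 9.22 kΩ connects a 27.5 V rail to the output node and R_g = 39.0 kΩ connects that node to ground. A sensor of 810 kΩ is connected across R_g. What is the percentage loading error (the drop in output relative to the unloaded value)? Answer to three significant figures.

0.912 %

The divider's output (Thévenin) resistance is R_s‖R_g = 7.457 kΩ.
Fractional drop under load = R_th/(R_th + R_L) = 7.457 / (7.457 + 810) = 0.009122.
So the output falls by 0.912 %.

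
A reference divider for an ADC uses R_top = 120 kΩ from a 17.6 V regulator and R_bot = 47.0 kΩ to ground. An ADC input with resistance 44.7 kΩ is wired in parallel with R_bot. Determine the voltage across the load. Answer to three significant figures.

The load sits in parallel with R_bot: R_bot‖R_L = (47.0 × 44.7) / (47.0 + 44.7) = 22.91 kΩ.
V_out = 17.6 × 22.91 / (120 + 22.91) = 17.6 × 22.91/142.9 = 2.82 V.

V_out ≈ 2.82 V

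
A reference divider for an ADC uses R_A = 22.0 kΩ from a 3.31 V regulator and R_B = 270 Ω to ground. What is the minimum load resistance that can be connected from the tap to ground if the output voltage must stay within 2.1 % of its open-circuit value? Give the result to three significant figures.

Output resistance R_th = R_A‖R_B = (22000 × 270)/22270 = 266.7 Ω.
The fractional drop is R_th/(R_th + R_L); requiring this ≤ 0.0210 gives R_L ≥ R_th(1/0.0210 − 1) = 266.7 × 46.62 = 12.4 kΩ.

R_L(min) ≈ 12.4 kΩ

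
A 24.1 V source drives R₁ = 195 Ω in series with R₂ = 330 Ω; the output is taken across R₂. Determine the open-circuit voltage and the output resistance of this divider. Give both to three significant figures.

V_th = 15.1 V, R_th = 123 Ω

V_th is the open-circuit tap voltage: 24.1 × 330/(195 + 330) = 15.1 V.
With the supply zeroed, R₁ and R₂ appear in parallel from the tap: R_th = R₁‖R₂ = (195 × 330)/525.0 = 123 Ω.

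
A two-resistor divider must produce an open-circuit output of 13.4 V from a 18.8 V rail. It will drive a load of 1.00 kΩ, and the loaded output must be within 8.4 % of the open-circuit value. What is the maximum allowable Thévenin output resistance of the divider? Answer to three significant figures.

Loading drop = R_th/(R_th + R_L) ≤ 0.0840, so R_th ≤ R_L · ε/(1−ε) = 1.00 kΩ × 0.0840/0.9160 = 91.7 Ω.
(Any R1, R2 with R2/(R1+R2) = 0.713 and R1‖R2 ≤ 91.7 Ω will meet the spec.)

R_th ≤ 91.7 Ω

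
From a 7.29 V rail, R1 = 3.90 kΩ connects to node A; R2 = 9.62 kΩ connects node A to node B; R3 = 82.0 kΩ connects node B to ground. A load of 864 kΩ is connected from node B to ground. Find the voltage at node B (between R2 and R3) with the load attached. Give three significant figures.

V ≈ 6.18 V

At node B, R3 is in parallel with the load: R3‖R_L = 74.89 kΩ.
Below node A the resistance is R2 + (R3‖R_L) = 84.51 kΩ, so V_A = 7.29 × 84.51/88.41 = 6.968 V.
Then V_B = V_A × (R3‖R_L)/(R2 + R3‖R_L) = 6.968 × 74.89/84.51 = 6.18 V.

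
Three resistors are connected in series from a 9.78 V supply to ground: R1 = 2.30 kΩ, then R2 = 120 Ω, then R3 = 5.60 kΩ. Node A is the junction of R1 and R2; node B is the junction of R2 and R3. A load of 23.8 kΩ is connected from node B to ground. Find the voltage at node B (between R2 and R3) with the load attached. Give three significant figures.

V ≈ 6.38 V

At node B, R3 is in parallel with the load: R3‖R_L = 4533 Ω.
Below node A the resistance is R2 + (R3‖R_L) = 4653 Ω, so V_A = 9.78 × 4653/6953 = 6.545 V.
Then V_B = V_A × (R3‖R_L)/(R2 + R3‖R_L) = 6.545 × 4533/4653 = 6.38 V.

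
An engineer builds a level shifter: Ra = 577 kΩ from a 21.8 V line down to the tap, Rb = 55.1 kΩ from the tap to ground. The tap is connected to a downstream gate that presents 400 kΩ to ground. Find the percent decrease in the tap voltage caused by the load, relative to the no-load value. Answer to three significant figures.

11.2 %

The divider's output (Thévenin) resistance is Ra‖Rb = 50.30 kΩ.
Fractional drop under load = R_th/(R_th + R_L) = 50.30 / (50.30 + 400) = 0.1117.
So the output falls by 11.2 %.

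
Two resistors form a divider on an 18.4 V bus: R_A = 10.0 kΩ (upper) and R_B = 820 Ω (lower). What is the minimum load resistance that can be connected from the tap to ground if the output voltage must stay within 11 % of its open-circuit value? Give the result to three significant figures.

Output resistance R_th = R_A‖R_B = (10000 × 820)/10820 = 757.9 Ω.
The fractional drop is R_th/(R_th + R_L); requiring this ≤ 0.110 gives R_L ≥ R_th(1/0.110 − 1) = 757.9 × 8.091 = 6.13 kΩ.

R_L(min) ≈ 6.13 kΩ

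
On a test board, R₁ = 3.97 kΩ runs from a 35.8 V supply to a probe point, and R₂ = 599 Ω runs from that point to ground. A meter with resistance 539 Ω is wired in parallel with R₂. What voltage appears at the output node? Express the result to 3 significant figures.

The load sits in parallel with R₂: R₂‖R_L = (599 × 539) / (599 + 539) = 283.7 Ω.
V_out = 35.8 × 283.7 / (3970 + 283.7) = 35.8 × 283.7/4254 = 2.39 V.

V_out ≈ 2.39 V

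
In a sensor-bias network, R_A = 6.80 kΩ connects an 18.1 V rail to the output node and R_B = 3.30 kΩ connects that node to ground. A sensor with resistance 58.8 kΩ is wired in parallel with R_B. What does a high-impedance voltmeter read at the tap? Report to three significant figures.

The load sits in parallel with R_B: R_B‖R_L = (3.30 × 58.8) / (3.30 + 58.8) = 3.125 kΩ.
V_out = 18.1 × 3.125 / (6.80 + 3.125) = 18.1 × 3.125/9.925 = 5.70 V.
(Unloaded it would have been 5.91 V.)

V_out ≈ 5.70 V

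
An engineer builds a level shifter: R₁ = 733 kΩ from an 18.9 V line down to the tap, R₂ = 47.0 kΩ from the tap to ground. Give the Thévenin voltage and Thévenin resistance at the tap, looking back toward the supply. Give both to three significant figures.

V_th = 1.14 V, R_th = 44.2 kΩ

V_th is the open-circuit tap voltage: 18.9 × 47.0/(733 + 47.0) = 1.14 V.
With the supply zeroed, R₁ and R₂ appear in parallel from the tap: R_th = R₁‖R₂ = (733 × 47.0)/780.0 = 44.2 kΩ.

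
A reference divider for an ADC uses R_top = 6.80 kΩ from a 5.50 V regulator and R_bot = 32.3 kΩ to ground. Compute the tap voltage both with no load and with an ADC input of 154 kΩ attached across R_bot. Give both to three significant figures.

Unloaded: 4.54 V; loaded: 4.38 V

Open-circuit: V = 5.50 × 32.3/(6.80 + 32.3) = 4.54 V.
With the load, R_bot becomes R_bot‖R_L = 26.70 kΩ, so V = 5.50 × 26.70/33.50 = 4.38 V.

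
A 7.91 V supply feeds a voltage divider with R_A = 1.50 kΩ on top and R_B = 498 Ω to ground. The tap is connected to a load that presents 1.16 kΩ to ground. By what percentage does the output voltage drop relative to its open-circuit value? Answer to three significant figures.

The divider's output (Thévenin) resistance is R_A‖R_B = 373.9 Ω.
Fractional drop under load = R_th/(R_th + R_L) = 373.9 / (373.9 + 1160) = 0.2437.
So the output falls by 24.4 %.

24.4 %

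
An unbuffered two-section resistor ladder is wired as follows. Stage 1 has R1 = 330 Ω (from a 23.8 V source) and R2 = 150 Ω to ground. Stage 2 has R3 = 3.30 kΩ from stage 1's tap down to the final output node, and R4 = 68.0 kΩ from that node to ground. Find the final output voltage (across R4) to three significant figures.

Stage 2 presents R3+R4 = 71300 Ω as a load on stage 1's tap.
Stage 1's lower leg becomes R2‖(R3+R4) = 149.7 Ω, so V_mid = 23.8 × 149.7/479.7 = 7.427 V.
Stage 2 is itself unloaded: V_out = V_mid × R4/(R3+R4) = 7.427 × 68000/71300 = 7.08 V.

V_out ≈ 7.08 V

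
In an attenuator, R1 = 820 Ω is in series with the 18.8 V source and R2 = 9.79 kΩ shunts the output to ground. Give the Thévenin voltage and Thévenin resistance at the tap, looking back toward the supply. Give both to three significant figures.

V_th is the open-circuit tap voltage: 18.8 × 9790/(820 + 9790) = 17.3 V.
With the supply zeroed, R1 and R2 appear in parallel from the tap: R_th = R1‖R2 = (820 × 9790)/10610 = 757 Ω.

V_th = 17.3 V, R_th = 757 Ω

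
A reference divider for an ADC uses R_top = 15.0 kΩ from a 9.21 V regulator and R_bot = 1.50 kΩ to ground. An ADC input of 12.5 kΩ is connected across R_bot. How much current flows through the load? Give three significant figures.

R_bot‖R_L = 1.339 kΩ; V_out = 9.21 × 1.339/16.34 = 0.7549 V.
I_L = V_out / R_L = 0.7549 / 12.5 kΩ = 0.0604 mA.

I_L ≈ 0.0604 mA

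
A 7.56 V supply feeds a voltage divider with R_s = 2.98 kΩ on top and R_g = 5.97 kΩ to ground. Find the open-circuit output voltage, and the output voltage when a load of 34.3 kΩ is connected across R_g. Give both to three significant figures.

Open-circuit: V = 7.56 × 5.97/(2.98 + 5.97) = 5.04 V.
With the load, R_g becomes R_g‖R_L = 5.085 kΩ, so V = 7.56 × 5.085/8.065 = 4.77 V.

Unloaded: 5.04 V; loaded: 4.77 V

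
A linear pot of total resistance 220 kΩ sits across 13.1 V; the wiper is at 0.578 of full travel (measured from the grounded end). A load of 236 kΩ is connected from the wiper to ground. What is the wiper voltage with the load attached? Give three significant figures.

V ≈ 6.17 V

The wiper splits the pot into (1−α)R = 92.84 kΩ above and αR = 127.2 kΩ below.
Lower section ‖ load = 82.64 kΩ.
V_wiper = 13.1 × 82.64/(92.84 + 82.64) = 6.17 V.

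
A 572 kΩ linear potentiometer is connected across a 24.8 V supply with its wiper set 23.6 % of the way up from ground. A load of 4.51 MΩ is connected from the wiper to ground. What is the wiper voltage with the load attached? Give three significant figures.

The wiper splits the pot into (1−α)R = 437.0 kΩ above and αR = 135.0 kΩ below.
Lower section ‖ load = 131.1 kΩ.
V_wiper = 24.8 × 131.1/(437.0 + 131.1) = 5.72 V.

V ≈ 5.72 V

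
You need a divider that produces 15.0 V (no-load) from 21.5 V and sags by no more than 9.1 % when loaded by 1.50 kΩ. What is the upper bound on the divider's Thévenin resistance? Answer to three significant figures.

R_th ≤ 150 Ω

Loading drop = R_th/(R_th + R_L) ≤ 0.0910, so R_th ≤ R_L · ε/(1−ε) = 1.50 kΩ × 0.0910/0.9090 = 150 Ω.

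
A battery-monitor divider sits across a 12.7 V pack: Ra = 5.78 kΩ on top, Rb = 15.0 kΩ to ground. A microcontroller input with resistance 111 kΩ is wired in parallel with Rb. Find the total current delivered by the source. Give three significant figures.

I ≈ 0.669 mA

Rb‖R_L = 13.21 kΩ, so the source sees Ra + Rb‖R_L = 18.99 kΩ.
I = 12.7 V / 18.99 kΩ = 0.669 mA.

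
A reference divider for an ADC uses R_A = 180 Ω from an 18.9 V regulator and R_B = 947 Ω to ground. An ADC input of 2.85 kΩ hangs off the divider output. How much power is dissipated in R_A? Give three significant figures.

P ≈ 81.0 mW

Total resistance from the source is R_A + (R_B‖R_L) = 890.8 Ω, so I = 18.9/890.8 Ω = 21.22 mA.
P = I²·R_A = (21.22 mA)² × 180 Ω = 81.0 mW.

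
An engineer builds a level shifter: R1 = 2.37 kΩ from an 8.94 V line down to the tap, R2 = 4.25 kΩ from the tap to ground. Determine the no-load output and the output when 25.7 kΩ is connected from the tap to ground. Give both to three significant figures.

Unloaded: 5.74 V; loaded: 5.42 V

Open-circuit: V = 8.94 × 4.25/(2.37 + 4.25) = 5.74 V.
With the load, R2 becomes R2‖R_L = 3.647 kΩ, so V = 8.94 × 3.647/6.017 = 5.42 V.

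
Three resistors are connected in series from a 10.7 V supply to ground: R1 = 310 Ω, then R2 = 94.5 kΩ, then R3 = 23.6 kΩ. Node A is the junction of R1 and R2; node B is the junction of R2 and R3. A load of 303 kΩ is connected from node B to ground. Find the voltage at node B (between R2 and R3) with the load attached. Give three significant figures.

At node B, R3 is in parallel with the load: R3‖R_L = 21890 Ω.
Below node A the resistance is R2 + (R3‖R_L) = 116400 Ω, so V_A = 10.7 × 116400/116700 = 10.67 V.
Then V_B = V_A × (R3‖R_L)/(R2 + R3‖R_L) = 10.67 × 21890/116400 = 2.01 V.

V ≈ 2.01 V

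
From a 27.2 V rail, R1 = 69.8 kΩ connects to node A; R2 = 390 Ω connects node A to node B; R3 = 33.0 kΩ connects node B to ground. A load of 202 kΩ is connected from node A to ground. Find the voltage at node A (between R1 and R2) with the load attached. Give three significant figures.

Below node A the series string R2+R3 = 33390 Ω sits in parallel with the 202000 Ω load: 28650 Ω.
V_A = 27.2 × 28650/(69800 + 28650) = 7.92 V.

V ≈ 7.92 V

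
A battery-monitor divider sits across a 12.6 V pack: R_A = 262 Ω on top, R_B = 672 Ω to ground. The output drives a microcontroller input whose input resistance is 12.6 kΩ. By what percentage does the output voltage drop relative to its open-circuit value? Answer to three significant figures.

The divider's output (Thévenin) resistance is R_A‖R_B = 188.5 Ω.
Fractional drop under load = R_th/(R_th + R_L) = 188.5 / (188.5 + 12600) = 0.01474.
So the output falls by 1.47 %.

1.47 %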